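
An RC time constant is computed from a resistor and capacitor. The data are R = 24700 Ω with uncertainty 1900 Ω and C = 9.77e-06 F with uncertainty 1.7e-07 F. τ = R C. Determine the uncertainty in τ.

Each factor contributes (exponent × relative error)² to (δτ/τ)²:
  (1·δR/R)² = (1×0.0769)² = 0.00592;  (1·δC/C)² = (1×0.0174)² = 0.000303
δτ/τ = √(0.00622) = 0.0789
τ = 0.241 s, so δτ = 0.0789 × 0.241 = 0.0190 s.

0.0190 s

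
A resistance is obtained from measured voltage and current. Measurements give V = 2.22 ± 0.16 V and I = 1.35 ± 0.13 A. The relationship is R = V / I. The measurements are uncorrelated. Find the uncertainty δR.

0.198 Ω

For a monomial R ∝ V, I^-1, fractional errors add in quadrature:
  (1·δV/V)² = (1×0.0721)² = 0.00519;  (-1·δI/I)² = (-1×0.0963)² = 0.00927
δR/R = √(0.0145) = 0.120
R = 1.64 Ω, so δR = 0.120 × 1.64 = 0.198 Ω.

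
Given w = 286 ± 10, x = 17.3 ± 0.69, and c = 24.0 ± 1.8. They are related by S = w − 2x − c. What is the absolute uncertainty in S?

10.3

S is a linear combination, so absolute uncertainties add in quadrature:
  (δw)² = 100;  (2·δx)² = 1.90;  (δc)² = 3.24
δS = √(105) = 10.3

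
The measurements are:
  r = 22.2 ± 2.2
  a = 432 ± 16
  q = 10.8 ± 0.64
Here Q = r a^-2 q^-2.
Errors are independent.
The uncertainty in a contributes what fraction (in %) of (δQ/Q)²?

(δQ/Q)² = (1·δr/r)² + (-2·δa/a)² + (-2·δq/q)²
  r term: (1×0.0991)² = 0.00982
  a term: (-2×0.0370)² = 0.00549
  q term: (-2×0.0593)² = 0.0140
Total = 0.0294. Share from a = 0.00549/0.0294 = 0.187.

18.7%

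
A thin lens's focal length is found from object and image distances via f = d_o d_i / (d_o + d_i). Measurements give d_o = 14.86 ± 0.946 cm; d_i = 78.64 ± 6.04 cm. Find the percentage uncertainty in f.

∂f/∂d_o = (d_i/(d_o+d_i))² = 0.707;  ∂f/∂d_i = (d_o/(d_o+d_i))² = 0.0253
δf = √((∂f/∂d_o · δd_o)² + (∂f/∂d_i · δd_i)²) = √(0.448 + 0.0233) = 0.686 cm
f = 12.50 cm, so δf/f = 0.686/12.50 = 0.0549.

5.49%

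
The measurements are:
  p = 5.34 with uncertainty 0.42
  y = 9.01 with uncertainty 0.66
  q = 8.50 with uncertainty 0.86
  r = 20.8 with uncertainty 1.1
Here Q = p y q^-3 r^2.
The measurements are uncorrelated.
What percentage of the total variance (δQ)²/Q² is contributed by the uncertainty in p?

(δQ/Q)² = (1·δp/p)² + (1·δy/y)² + (-3·δq/q)² + (2·δr/r)²
  p term: (1×0.0787)² = 0.00619
  y term: (1×0.0733)² = 0.00537
  q term: (-3×0.101)² = 0.0921
  r term: (2×0.0529)² = 0.0112
Total = 0.115. Share from p = 0.00619/0.115 = 0.0539.

5.39%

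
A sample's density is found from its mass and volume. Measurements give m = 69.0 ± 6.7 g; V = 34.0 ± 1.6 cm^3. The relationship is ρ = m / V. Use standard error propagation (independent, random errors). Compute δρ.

ρ is a product of powers, so relative uncertainties combine in quadrature:
  (1·δm/m)² = (1×0.0971)² = 0.00943;  (-1·δV/V)² = (-1×0.0471)² = 0.00221
δρ/ρ = √(0.0116) = 0.108
ρ = 2.03 g/cm^3, so δρ = 0.108 × 2.03 = 0.219 g/cm^3.

0.219 g/cm^3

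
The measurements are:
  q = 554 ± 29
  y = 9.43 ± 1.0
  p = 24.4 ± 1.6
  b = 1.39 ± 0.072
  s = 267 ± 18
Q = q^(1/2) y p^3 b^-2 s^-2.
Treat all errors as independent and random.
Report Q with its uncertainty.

Since Q is a product/quotient, work with relative uncertainties:
  (½·δq/q)² = (0.5×0.0523)² = 0.000685;  (1·δy/y)² = (1×0.106)² = 0.0112;  (3·δp/p)² = (3×0.0656)² = 0.0387;  (-2·δb/b)² = (-2×0.0518)² = 0.0107;  (-2·δs/s)² = (-2×0.0674)² = 0.0182
δQ/Q = √(0.0795) = 0.282
Q = 23.4, so δQ = 0.282 × 23.4 = 6.60.

23.4 ± 6.60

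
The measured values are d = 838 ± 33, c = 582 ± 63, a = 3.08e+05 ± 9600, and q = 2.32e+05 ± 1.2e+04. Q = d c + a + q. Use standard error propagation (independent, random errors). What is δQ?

58200

Let p = d·c = 4.88e+05. δp/p = √((1·δd/d)² + (1·δc/c)²) = √(0.00155 + 0.0117) = 0.115, so δp = 56200.
Q = p + a + q: δQ = √(δp² + δa² + δq²) = √(3.16e+09 + 9.22e+07 + 1.44e+08) = 58200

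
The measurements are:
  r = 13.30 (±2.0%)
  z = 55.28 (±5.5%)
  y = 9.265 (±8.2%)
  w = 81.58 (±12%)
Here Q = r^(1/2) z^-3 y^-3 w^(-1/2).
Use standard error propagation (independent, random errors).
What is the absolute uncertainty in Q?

Each factor contributes (exponent × relative error)² to (δQ/Q)²:
  (½·δr/r)² = (0.5×0.0200)² = 0.000100;  (-3·δz/z)² = (-3×0.0550)² = 0.0272;  (-3·δy/y)² = (-3×0.0820)² = 0.0605;  (−½·δw/w)² = (-0.5×0.120)² = 0.00360
δQ/Q = √(0.0914) = 0.302
Q = 3.005e-09, so δQ = 0.302 × 3.005e-09 = 9.09e-10.

9.09e-10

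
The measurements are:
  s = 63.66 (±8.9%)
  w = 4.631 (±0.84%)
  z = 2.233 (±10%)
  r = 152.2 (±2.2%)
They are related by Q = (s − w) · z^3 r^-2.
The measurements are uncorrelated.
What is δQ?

0.00902

Let u = s − w = 59.03. δu = √(δs² + δw²) = √(32.1 + 0.00151) = 5.67, so δu/u = 0.0960.
Q is then a monomial in u, z, r:
δQ/Q = √((δu/u)² + (3·δz/z)² + (-2·δr/r)²) = √(0.00921 + 0.0900 + 0.00194) = 0.318
Q = 0.02837, so δQ = 0.318 × 0.02837 = 0.00902.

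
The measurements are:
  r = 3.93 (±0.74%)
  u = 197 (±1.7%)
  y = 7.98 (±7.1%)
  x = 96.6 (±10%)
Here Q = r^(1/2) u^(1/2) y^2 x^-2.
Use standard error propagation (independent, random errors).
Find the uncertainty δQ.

0.0466

Relative error in a monomial: (δQ/Q)² = Σ (nᵢ · δxᵢ/xᵢ)².
  (½·δr/r)² = (0.5×0.00740)² = 1.37e-05;  (½·δu/u)² = (0.5×0.0170)² = 7.23e-05;  (2·δy/y)² = (2×0.0710)² = 0.0202;  (-2·δx/x)² = (-2×0.100)² = 0.0400
δQ/Q = √(0.0602) = 0.245
Q = 0.190, so δQ = 0.245 × 0.190 = 0.0466.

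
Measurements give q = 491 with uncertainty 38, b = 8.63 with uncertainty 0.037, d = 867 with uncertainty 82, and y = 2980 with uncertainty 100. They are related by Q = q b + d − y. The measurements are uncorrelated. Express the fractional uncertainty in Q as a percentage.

16.6%

Let p = q·b = 4240. δp/p = √((1·δq/q)² + (1·δb/b)²) = √(0.00599 + 1.84e-05) = 0.0775, so δp = 328.
Q = p + d − y: δQ = √(δp² + δd² + δy²) = √(1.08e+05 + 6720 + 10000) = 353
Q = 2120, so δQ/Q = 353/2120 = 0.166.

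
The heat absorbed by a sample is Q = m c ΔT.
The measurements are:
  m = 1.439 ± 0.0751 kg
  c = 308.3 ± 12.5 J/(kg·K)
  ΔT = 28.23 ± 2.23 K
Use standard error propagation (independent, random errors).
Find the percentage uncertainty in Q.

Each factor contributes (exponent × relative error)² to (δQ/Q)²:
  (1·δm/m)² = (1×0.0522)² = 0.00272;  (1·δc/c)² = (1×0.0405)² = 0.00164;  (1·δΔT/ΔT)² = (1×0.0790)² = 0.00624
δQ/Q = √(0.0106) = 0.103

10.3%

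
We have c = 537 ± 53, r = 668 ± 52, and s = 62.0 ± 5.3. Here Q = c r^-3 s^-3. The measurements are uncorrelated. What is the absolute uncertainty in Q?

2.73e-12

Relative error in a monomial: (δQ/Q)² = Σ (nᵢ · δxᵢ/xᵢ)².
  (1·δc/c)² = (1×0.0987)² = 0.00974;  (-3·δr/r)² = (-3×0.0778)² = 0.0545;  (-3·δs/s)² = (-3×0.0855)² = 0.0658
δQ/Q = √(0.130) = 0.361
Q = 7.56e-12, so δQ = 0.361 × 7.56e-12 = 2.73e-12.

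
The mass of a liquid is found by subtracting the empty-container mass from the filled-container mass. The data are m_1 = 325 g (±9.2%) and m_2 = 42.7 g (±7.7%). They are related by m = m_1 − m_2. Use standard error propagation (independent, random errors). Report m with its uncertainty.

Each term contributes (cᵢ δxᵢ)² to (δm)²:
  (δm_1)² = 894;  (δm_2)² = 10.8
δm = √(905) = 30.1 g
m = 282 g.

282 ± 30.1 g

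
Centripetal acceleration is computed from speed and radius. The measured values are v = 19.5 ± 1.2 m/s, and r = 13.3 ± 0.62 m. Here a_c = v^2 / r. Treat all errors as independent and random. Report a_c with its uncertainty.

Products/powers → add relative errors in quadrature, weighted by exponent:
  (2·δv/v)² = (2×0.0615)² = 0.0151;  (-1·δr/r)² = (-1×0.0466)² = 0.00217
δa_c/a_c = √(0.0173) = 0.132
a_c = 28.6 m/s^2, so δa_c = 0.132 × 28.6 = 3.76 m/s^2.

28.6 ± 3.76 m/s^2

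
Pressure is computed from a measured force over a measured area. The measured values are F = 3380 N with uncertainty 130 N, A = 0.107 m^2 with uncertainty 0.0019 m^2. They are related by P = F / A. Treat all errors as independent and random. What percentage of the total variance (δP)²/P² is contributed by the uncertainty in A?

(δP/P)² = (1·δF/F)² + (-1·δA/A)²
  F term: (1×0.0385)² = 0.00148
  A term: (-1×0.0178)² = 0.000315
Total = 0.00179. Share from A = 0.000315/0.00179 = 0.176.

17.6%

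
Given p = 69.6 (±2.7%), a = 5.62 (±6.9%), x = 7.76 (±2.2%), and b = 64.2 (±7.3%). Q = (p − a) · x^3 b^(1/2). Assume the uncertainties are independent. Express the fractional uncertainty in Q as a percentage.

Let u = p − a = 64.0. δu = √(δp² + δa²) = √(3.53 + 0.150) = 1.92, so δu/u = 0.0300.
Q is then a monomial in u, x, b:
δQ/Q = √((δu/u)² + (3·δx/x)² + (½·δb/b)²) = √(0.000899 + 0.00436 + 0.00133) = 0.0812

8.12%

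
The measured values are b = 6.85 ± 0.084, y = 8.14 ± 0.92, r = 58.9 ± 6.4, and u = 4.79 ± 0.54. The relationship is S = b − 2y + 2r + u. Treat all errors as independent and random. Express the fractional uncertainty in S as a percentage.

S is a linear combination, so absolute uncertainties add in quadrature:
  (δb)² = 0.00706;  (2·δy)² = 3.39;  (2·δr)² = 164;  (δu)² = 0.292
δS = √(168) = 12.9
S = 113, so δS/S = 12.9/113 = 0.114.

11.4%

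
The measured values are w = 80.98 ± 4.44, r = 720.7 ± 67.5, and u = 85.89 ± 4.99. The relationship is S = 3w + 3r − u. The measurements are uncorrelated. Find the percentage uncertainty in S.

8.75%

S is a linear combination, so absolute uncertainties add in quadrature:
  (3·δw)² = 177;  (3·δr)² = 41000;  (δu)² = 24.9
δS = √(41200) = 203
S = 2319, so δS/S = 203/2319 = 0.0875.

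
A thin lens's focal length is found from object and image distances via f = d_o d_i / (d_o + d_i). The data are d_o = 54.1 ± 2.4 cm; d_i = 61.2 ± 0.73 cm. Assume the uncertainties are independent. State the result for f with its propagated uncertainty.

∂f/∂d_o = (d_i/(d_o+d_i))² = 0.282;  ∂f/∂d_i = (d_o/(d_o+d_i))² = 0.220
δf = √((∂f/∂d_o · δd_o)² + (∂f/∂d_i · δd_i)²) = √(0.457 + 0.0258) = 0.695 cm
f = 28.7 cm.

28.7 ± 0.695 cm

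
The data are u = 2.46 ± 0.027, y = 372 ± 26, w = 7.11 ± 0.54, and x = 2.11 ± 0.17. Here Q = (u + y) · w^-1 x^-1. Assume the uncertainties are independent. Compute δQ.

Let h = u + y = 374. δh = √(δu² + δy²) = √(0.000729 + 676) = 26.0, so δh/h = 0.0694.
Q is then a monomial in h, w, x:
δQ/Q = √((δh/h)² + (-1·δw/w)² + (-1·δx/x)²) = √(0.00482 + 0.00577 + 0.00649) = 0.131
Q = 25.0, so δQ = 0.131 × 25.0 = 3.26.

3.26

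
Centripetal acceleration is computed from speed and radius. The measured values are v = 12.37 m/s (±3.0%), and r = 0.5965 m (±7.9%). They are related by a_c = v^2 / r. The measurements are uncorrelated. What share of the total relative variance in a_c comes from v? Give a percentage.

(δa_c/a_c)² = (2·δv/v)² + (-1·δr/r)²
  v term: (2×0.0300)² = 0.00360
  r term: (-1×0.0790)² = 0.00624
Total = 0.00984. Share from v = 0.00360/0.00984 = 0.366.

36.6%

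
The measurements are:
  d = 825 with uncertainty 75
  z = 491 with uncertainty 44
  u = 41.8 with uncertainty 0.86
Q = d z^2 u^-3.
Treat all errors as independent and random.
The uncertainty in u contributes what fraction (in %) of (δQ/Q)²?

8.62%

(δQ/Q)² = (1·δd/d)² + (2·δz/z)² + (-3·δu/u)²
  d term: (1×0.0909)² = 0.00826
  z term: (2×0.0896)² = 0.0321
  u term: (-3×0.0206)² = 0.00381
Total = 0.0442. Share from u = 0.00381/0.0442 = 0.0862.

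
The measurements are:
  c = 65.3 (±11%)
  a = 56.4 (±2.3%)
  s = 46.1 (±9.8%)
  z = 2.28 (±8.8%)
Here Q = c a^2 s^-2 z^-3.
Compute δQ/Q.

Products/powers → add relative errors in quadrature, weighted by exponent:
  (1·δc/c)² = (1×0.110)² = 0.0121;  (2·δa/a)² = (2×0.0230)² = 0.00212;  (-2·δs/s)² = (-2×0.0980)² = 0.0384;  (-3·δz/z)² = (-3×0.0880)² = 0.0697
δQ/Q = √(0.122) = 0.350

0.350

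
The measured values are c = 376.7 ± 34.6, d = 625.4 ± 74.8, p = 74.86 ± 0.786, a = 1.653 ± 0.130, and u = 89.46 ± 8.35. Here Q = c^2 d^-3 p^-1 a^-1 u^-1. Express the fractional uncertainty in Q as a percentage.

42.1%

Products/powers → add relative errors in quadrature, weighted by exponent:
  (2·δc/c)² = (2×0.0919)² = 0.0337;  (-3·δd/d)² = (-3×0.120)² = 0.129;  (-1·δp/p)² = (-1×0.0105)² = 0.000110;  (-1·δa/a)² = (-1×0.0786)² = 0.00619;  (-1·δu/u)² = (-1×0.0933)² = 0.00871
δQ/Q = √(0.177) = 0.421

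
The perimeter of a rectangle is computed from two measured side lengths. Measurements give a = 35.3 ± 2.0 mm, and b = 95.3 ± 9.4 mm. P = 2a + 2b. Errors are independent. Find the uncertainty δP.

Each term contributes (cᵢ δxᵢ)² to (δP)²:
  (2·δa)² = 16.0;  (2·δb)² = 353
δP = √(369) = 19.2 mm

19.2 mm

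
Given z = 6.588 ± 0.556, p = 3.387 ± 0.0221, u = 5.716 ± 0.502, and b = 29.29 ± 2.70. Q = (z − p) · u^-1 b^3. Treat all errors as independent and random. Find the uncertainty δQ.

Let w = z − p = 3.201. δw = √(δz² + δp²) = √(0.309 + 0.000488) = 0.556, so δw/w = 0.174.
Q is then a monomial in w, u, b:
δQ/Q = √((δw/w)² + (-1·δu/u)² + (3·δb/b)²) = √(0.0302 + 0.00771 + 0.0765) = 0.338
Q = 14070, so δQ = 0.338 × 14070 = 4760.

4760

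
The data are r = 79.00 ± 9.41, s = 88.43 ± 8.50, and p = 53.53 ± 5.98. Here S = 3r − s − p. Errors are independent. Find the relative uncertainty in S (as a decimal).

Absolute uncertainties add in quadrature for a linear combination:
  (3·δr)² = 797;  (δs)² = 72.2;  (δp)² = 35.8
δS = √(905) = 30.1
S = 95.04, so δS/S = 30.1/95.04 = 0.317.

0.317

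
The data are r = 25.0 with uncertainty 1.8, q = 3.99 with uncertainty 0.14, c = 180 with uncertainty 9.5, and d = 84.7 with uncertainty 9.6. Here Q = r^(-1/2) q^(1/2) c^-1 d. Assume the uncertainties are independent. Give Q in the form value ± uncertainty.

0.188 ± 0.0247

For a monomial Q ∝ r^(-1/2), q^(1/2), c^-1, d, fractional errors add in quadrature:
  (−½·δr/r)² = (-0.5×0.0720)² = 0.00130;  (½·δq/q)² = (0.5×0.0351)² = 0.000308;  (-1·δc/c)² = (-1×0.0528)² = 0.00279;  (1·δd/d)² = (1×0.113)² = 0.0128
δQ/Q = √(0.0172) = 0.131
Q = 0.188, so δQ = 0.131 × 0.188 = 0.0247.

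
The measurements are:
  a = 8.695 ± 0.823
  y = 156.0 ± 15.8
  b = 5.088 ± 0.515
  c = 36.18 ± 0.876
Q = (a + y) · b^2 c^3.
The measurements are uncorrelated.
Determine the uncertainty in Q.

4.76e+07

Let u = a + y = 164.7. δu = √(δa² + δy²) = √(0.677 + 250) = 15.8, so δu/u = 0.0961.
Q is then a monomial in u, b, c:
δQ/Q = √((δu/u)² + (2·δb/b)² + (3·δc/c)²) = √(0.00923 + 0.0410 + 0.00528) = 0.236
Q = 2.019e+08, so δQ = 0.236 × 2.019e+08 = 4.76e+07.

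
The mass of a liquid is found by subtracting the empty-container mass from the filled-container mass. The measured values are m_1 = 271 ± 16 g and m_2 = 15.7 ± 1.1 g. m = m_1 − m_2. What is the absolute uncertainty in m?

For a sum/difference, combine absolute errors in quadrature:
  (δm_1)² = 256;  (δm_2)² = 1.21
δm = √(257) = 16.0 g

16.0 g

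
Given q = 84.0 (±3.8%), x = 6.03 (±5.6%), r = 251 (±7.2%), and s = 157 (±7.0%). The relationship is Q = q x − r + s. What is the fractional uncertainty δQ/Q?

0.0976

Let p = q·x = 507. δp/p = √((1·δq/q)² + (1·δx/x)²) = √(0.00144 + 0.00314) = 0.0677, so δp = 34.3.
Q = p − r + s: δQ = √(δp² + δr² + δs²) = √(1180 + 327 + 121) = 40.3
Q = 413, so δQ/Q = 40.3/413 = 0.0976.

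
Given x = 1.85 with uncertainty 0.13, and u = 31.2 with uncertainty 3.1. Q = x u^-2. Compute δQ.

0.000401

Relative error in a monomial: (δQ/Q)² = Σ (nᵢ · δxᵢ/xᵢ)².
  (1·δx/x)² = (1×0.0703)² = 0.00494;  (-2·δu/u)² = (-2×0.0994)² = 0.0395
δQ/Q = √(0.0444) = 0.211
Q = 0.00190, so δQ = 0.211 × 0.00190 = 0.000401.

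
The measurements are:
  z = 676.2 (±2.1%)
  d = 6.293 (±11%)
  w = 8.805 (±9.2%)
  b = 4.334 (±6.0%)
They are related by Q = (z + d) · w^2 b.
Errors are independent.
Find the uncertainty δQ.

44600

Let u = z + d = 682.5. δu = √(δz² + δd²) = √(202 + 0.479) = 14.2, so δu/u = 0.0208.
Q is then a monomial in u, w, b:
δQ/Q = √((δu/u)² + (2·δw/w)² + (1·δb/b)²) = √(0.000434 + 0.0339 + 0.00360) = 0.195
Q = 229300, so δQ = 0.195 × 229300 = 44600.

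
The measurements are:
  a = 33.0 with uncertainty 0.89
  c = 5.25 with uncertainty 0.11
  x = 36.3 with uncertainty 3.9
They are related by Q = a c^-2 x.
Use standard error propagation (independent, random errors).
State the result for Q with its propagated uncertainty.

43.5 ± 5.15

Each factor contributes (exponent × relative error)² to (δQ/Q)²:
  (1·δa/a)² = (1×0.0270)² = 0.000727;  (-2·δc/c)² = (-2×0.0210)² = 0.00176;  (1·δx/x)² = (1×0.107)² = 0.0115
δQ/Q = √(0.0140) = 0.118
Q = 43.5, so δQ = 0.118 × 43.5 = 5.15.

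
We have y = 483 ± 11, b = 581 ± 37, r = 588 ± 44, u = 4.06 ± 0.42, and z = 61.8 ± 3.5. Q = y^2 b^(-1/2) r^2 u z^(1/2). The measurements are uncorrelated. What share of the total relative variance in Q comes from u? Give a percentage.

28.9%

(δQ/Q)² = (2·δy/y)² + (−½·δb/b)² + (2·δr/r)² + (1·δu/u)² + (½·δz/z)²
  y term: (2×0.0228)² = 0.00207
  b term: (-0.5×0.0637)² = 0.00101
  r term: (2×0.0748)² = 0.0224
  u term: (1×0.103)² = 0.0107
  z term: (0.5×0.0566)² = 0.000802
Total = 0.0370. Share from u = 0.0107/0.0370 = 0.289.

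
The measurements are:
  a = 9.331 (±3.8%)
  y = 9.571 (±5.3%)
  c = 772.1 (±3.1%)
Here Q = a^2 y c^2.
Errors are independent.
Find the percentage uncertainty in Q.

Relative error in a monomial: (δQ/Q)² = Σ (nᵢ · δxᵢ/xᵢ)².
  (2·δa/a)² = (2×0.0380)² = 0.00578;  (1·δy/y)² = (1×0.0530)² = 0.00281;  (2·δc/c)² = (2×0.0310)² = 0.00384
δQ/Q = √(0.0124) = 0.111

11.1%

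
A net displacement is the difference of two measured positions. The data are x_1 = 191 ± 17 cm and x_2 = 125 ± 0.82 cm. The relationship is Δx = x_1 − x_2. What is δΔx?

17.0 cm

Δx is a linear combination, so absolute uncertainties add in quadrature:
  (δx_1)² = 289;  (δx_2)² = 0.672
δΔx = √(290) = 17.0 cm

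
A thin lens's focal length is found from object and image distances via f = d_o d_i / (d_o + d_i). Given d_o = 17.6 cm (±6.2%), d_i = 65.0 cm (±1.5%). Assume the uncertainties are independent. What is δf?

∂f/∂d_o = (d_i/(d_o+d_i))² = 0.619;  ∂f/∂d_i = (d_o/(d_o+d_i))² = 0.0454
δf = √((∂f/∂d_o · δd_o)² + (∂f/∂d_i · δd_i)²) = √(0.457 + 0.00196) = 0.677 cm

0.677 cm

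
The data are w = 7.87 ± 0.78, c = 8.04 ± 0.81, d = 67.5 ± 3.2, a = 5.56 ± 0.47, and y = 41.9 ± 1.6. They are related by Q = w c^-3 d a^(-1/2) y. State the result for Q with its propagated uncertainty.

Since Q is a product/quotient, work with relative uncertainties:
  (1·δw/w)² = (1×0.0991)² = 0.00982;  (-3·δc/c)² = (-3×0.101)² = 0.0913;  (1·δd/d)² = (1×0.0474)² = 0.00225;  (−½·δa/a)² = (-0.5×0.0845)² = 0.00179;  (1·δy/y)² = (1×0.0382)² = 0.00146
δQ/Q = √(0.107) = 0.327
Q = 18.2, so δQ = 0.327 × 18.2 = 5.93.

18.2 ± 5.93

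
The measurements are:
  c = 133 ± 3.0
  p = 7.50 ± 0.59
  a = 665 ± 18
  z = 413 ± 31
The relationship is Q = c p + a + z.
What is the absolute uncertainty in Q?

Let w = c·p = 998. δw/w = √((1·δc/c)² + (1·δp/p)²) = √(0.000509 + 0.00619) = 0.0818, so δw = 81.6.
Q = w + a + z: δQ = √(δw² + δa² + δz²) = √(6660 + 324 + 961) = 89.2

89.2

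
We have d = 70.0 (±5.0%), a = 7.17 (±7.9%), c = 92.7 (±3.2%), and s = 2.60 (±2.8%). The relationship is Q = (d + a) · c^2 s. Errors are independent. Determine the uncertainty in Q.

1.44e+05

Let u = d + a = 77.2. δu = √(δd² + δa²) = √(12.2 + 0.321) = 3.55, so δu/u = 0.0459.
Q is then a monomial in u, c, s:
δQ/Q = √((δu/u)² + (2·δc/c)² + (1·δs/s)²) = √(0.00211 + 0.00410 + 0.000784) = 0.0836
Q = 1.72e+06, so δQ = 0.0836 × 1.72e+06 = 1.44e+05.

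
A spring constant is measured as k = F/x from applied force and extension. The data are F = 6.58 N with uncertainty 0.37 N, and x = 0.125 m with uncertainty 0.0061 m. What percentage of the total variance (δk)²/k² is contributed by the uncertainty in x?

(δk/k)² = (1·δF/F)² + (-1·δx/x)²
  F term: (1×0.0562)² = 0.00316
  x term: (-1×0.0488)² = 0.00238
Total = 0.00554. Share from x = 0.00238/0.00554 = 0.430.

43.0%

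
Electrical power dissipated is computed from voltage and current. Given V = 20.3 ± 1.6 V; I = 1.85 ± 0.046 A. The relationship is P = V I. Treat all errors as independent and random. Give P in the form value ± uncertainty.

Relative error in a monomial: (δP/P)² = Σ (nᵢ · δxᵢ/xᵢ)².
  (1·δV/V)² = (1×0.0788)² = 0.00621;  (1·δI/I)² = (1×0.0249)² = 0.000618
δP/P = √(0.00683) = 0.0826
P = 37.6 W, so δP = 0.0826 × 37.6 = 3.10 W.

37.6 ± 3.10 W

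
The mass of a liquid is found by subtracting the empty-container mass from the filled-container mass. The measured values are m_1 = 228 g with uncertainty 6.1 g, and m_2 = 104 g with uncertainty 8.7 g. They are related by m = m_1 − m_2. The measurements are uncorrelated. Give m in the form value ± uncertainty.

124 ± 10.6 g

Sums and differences: (δm)² = Σ (cᵢ δxᵢ)².
  (δm_1)² = 37.2;  (δm_2)² = 75.7
δm = √(113) = 10.6 g
m = 124 g.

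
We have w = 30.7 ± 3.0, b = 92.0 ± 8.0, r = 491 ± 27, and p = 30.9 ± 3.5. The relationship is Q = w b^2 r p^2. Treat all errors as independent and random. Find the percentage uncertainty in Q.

30.7%

Products/powers → add relative errors in quadrature, weighted by exponent:
  (1·δw/w)² = (1×0.0977)² = 0.00955;  (2·δb/b)² = (2×0.0870)² = 0.0302;  (1·δr/r)² = (1×0.0550)² = 0.00302;  (2·δp/p)² = (2×0.113)² = 0.0513
δQ/Q = √(0.0941) = 0.307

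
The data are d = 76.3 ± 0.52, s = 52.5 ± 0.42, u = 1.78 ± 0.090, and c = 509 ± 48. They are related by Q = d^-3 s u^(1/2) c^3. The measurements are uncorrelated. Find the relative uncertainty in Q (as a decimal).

0.285

Each factor contributes (exponent × relative error)² to (δQ/Q)²:
  (-3·δd/d)² = (-3×0.00682)² = 0.000418;  (1·δs/s)² = (1×0.00800)² = 6.4e-05;  (½·δu/u)² = (0.5×0.0506)² = 0.000639;  (3·δc/c)² = (3×0.0943)² = 0.0800
δQ/Q = √(0.0812) = 0.285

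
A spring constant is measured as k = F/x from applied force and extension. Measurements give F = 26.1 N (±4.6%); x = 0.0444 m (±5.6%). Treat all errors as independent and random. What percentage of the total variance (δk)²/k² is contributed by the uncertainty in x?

(δk/k)² = (1·δF/F)² + (-1·δx/x)²
  F term: (1×0.0460)² = 0.00212
  x term: (-1×0.0560)² = 0.00314
Total = 0.00525. Share from x = 0.00314/0.00525 = 0.597.

59.7%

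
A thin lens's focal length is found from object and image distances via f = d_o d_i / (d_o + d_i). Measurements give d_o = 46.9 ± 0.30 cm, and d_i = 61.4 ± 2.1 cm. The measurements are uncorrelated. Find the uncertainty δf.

∂f/∂d_o = (d_i/(d_o+d_i))² = 0.321;  ∂f/∂d_i = (d_o/(d_o+d_i))² = 0.188
δf = √((∂f/∂d_o · δd_o)² + (∂f/∂d_i · δd_i)²) = √(0.00930 + 0.155) = 0.405 cm

0.405 cm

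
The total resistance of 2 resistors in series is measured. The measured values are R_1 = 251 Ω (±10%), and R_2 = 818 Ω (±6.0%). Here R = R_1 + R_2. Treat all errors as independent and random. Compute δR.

55.1 Ω

Absolute uncertainties add in quadrature for a linear combination:
  (δR_1)² = 630;  (δR_2)² = 2410
δR = √(3040) = 55.1 Ω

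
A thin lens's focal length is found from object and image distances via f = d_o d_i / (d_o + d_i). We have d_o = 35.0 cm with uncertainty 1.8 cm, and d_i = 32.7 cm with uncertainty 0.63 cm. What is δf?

∂f/∂d_o = (d_i/(d_o+d_i))² = 0.233;  ∂f/∂d_i = (d_o/(d_o+d_i))² = 0.267
δf = √((∂f/∂d_o · δd_o)² + (∂f/∂d_i · δd_i)²) = √(0.176 + 0.0284) = 0.452 cm

0.452 cm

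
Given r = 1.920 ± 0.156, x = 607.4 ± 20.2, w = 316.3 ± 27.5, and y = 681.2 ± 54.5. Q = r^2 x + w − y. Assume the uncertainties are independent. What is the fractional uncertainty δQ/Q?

0.201

Let p = r^2·x = 2239. δp/p = √((2·δr/r)² + (1·δx/x)²) = √(0.0264 + 0.00111) = 0.166, so δp = 371.
Q = p + w − y: δQ = √(δp² + δw² + δy²) = √(1.38e+05 + 756 + 2970) = 376
Q = 1874, so δQ/Q = 376/1874 = 0.201.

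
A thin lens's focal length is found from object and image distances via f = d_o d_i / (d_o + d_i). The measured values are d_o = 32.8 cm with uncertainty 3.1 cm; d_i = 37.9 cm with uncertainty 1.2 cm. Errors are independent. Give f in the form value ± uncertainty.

17.6 ± 0.928 cm

∂f/∂d_o = (d_i/(d_o+d_i))² = 0.287;  ∂f/∂d_i = (d_o/(d_o+d_i))² = 0.215
δf = √((∂f/∂d_o · δd_o)² + (∂f/∂d_i · δd_i)²) = √(0.794 + 0.0667) = 0.928 cm
f = 17.6 cm.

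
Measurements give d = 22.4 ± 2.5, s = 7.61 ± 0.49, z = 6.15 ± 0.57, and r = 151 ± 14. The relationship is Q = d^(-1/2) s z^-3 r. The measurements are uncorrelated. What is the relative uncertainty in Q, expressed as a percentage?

Relative error in a monomial: (δQ/Q)² = Σ (nᵢ · δxᵢ/xᵢ)².
  (−½·δd/d)² = (-0.5×0.112)² = 0.00311;  (1·δs/s)² = (1×0.0644)² = 0.00415;  (-3·δz/z)² = (-3×0.0927)² = 0.0773;  (1·δr/r)² = (1×0.0927)² = 0.00860
δQ/Q = √(0.0932) = 0.305

30.5%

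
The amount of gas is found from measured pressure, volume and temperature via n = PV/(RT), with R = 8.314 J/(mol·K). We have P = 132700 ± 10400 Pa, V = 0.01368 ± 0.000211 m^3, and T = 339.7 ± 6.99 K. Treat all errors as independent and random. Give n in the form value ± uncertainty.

Relative error in a monomial: (δn/n)² = Σ (nᵢ · δxᵢ/xᵢ)².
  (1·δP/P)² = (1×0.0784)² = 0.00614;  (1·δV/V)² = (1×0.0154)² = 0.000238;  (-1·δT/T)² = (-1×0.0206)² = 0.000423
δn/n = √(0.00680) = 0.0825
n = 0.6428 mol, so δn = 0.0825 × 0.6428 = 0.0530 mol.

0.6428 ± 0.0530 mol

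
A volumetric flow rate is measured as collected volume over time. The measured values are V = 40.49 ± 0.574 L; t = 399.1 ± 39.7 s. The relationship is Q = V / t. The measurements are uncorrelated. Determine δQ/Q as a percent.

Relative error in a monomial: (δQ/Q)² = Σ (nᵢ · δxᵢ/xᵢ)².
  (1·δV/V)² = (1×0.0142)² = 0.000201;  (-1·δt/t)² = (-1×0.0995)² = 0.00990
δQ/Q = √(0.0101) = 0.100

10.0%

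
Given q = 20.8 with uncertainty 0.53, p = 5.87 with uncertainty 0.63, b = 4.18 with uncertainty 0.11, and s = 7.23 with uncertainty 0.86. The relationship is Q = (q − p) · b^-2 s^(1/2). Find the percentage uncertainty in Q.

9.67%

Let u = q − p = 14.9. δu = √(δq² + δp²) = √(0.281 + 0.397) = 0.823, so δu/u = 0.0551.
Q is then a monomial in u, b, s:
δQ/Q = √((δu/u)² + (-2·δb/b)² + (½·δs/s)²) = √(0.00304 + 0.00277 + 0.00354) = 0.0967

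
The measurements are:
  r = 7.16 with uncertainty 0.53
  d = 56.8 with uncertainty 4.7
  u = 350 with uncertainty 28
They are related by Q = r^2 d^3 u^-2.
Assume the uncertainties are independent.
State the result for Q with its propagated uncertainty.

Q is a product of powers, so relative uncertainties combine in quadrature:
  (2·δr/r)² = (2×0.0740)² = 0.0219;  (3·δd/d)² = (3×0.0827)² = 0.0616;  (-2·δu/u)² = (-2×0.0800)² = 0.0256
δQ/Q = √(0.109) = 0.330
Q = 76.7, so δQ = 0.330 × 76.7 = 25.3.

76.7 ± 25.3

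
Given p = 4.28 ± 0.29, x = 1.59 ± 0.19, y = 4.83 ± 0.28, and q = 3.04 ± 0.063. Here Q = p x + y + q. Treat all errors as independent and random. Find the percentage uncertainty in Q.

Let w = p·x = 6.81. δw/w = √((1·δp/p)² + (1·δx/x)²) = √(0.00459 + 0.0143) = 0.137, so δw = 0.935.
Q = w + y + q: δQ = √(δw² + δy² + δq²) = √(0.874 + 0.0784 + 0.00397) = 0.978
Q = 14.7, so δQ/Q = 0.978/14.7 = 0.0666.

6.66%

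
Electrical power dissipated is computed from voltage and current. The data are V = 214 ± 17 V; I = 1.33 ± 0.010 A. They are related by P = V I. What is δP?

22.7 W

Each factor contributes (exponent × relative error)² to (δP/P)²:
  (1·δV/V)² = (1×0.0794)² = 0.00631;  (1·δI/I)² = (1×0.00752)² = 5.65e-05
δP/P = √(0.00637) = 0.0798
P = 285 W, so δP = 0.0798 × 285 = 22.7 W.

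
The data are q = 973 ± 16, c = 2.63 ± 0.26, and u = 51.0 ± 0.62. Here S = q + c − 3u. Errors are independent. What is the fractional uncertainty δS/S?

0.0196

Sums and differences: (δS)² = Σ (cᵢ δxᵢ)².
  (δq)² = 256;  (δc)² = 0.0676;  (3·δu)² = 3.46
δS = √(260) = 16.1
S = 823, so δS/S = 16.1/823 = 0.0196.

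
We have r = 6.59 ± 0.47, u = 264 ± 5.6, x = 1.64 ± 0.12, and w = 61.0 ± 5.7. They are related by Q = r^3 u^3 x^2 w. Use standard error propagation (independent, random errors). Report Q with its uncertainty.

For a monomial Q ∝ r^3, u^3, x^2, w, fractional errors add in quadrature:
  (3·δr/r)² = (3×0.0713)² = 0.0458;  (3·δu/u)² = (3×0.0212)² = 0.00405;  (2·δx/x)² = (2×0.0732)² = 0.0214;  (1·δw/w)² = (1×0.0934)² = 0.00873
δQ/Q = √(0.0800) = 0.283
Q = 8.64e+11, so δQ = 0.283 × 8.64e+11 = 2.44e+11.

(8.64 ± 2.44) × 10^11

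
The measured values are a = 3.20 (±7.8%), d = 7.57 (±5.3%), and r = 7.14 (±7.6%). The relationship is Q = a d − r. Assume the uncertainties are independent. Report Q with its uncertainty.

17.1 ± 2.35

Let p = a·d = 24.2. δp/p = √((1·δa/a)² + (1·δd/d)²) = √(0.00608 + 0.00281) = 0.0943, so δp = 2.28.
Q = p − r: δQ = √(δp² + δr²) = √(5.22 + 0.294) = 2.35
Q = 17.1.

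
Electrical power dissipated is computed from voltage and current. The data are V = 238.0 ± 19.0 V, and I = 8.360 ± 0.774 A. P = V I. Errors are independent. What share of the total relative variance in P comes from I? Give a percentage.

(δP/P)² = (1·δV/V)² + (1·δI/I)²
  V term: (1×0.0798)² = 0.00637
  I term: (1×0.0926)² = 0.00857
Total = 0.0149. Share from I = 0.00857/0.0149 = 0.574.

57.4%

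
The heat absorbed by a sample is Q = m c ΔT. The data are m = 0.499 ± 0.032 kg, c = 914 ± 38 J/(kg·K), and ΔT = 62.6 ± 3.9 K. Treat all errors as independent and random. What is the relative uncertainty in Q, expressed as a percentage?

Products/powers → add relative errors in quadrature, weighted by exponent:
  (1·δm/m)² = (1×0.0641)² = 0.00411;  (1·δc/c)² = (1×0.0416)² = 0.00173;  (1·δΔT/ΔT)² = (1×0.0623)² = 0.00388
δQ/Q = √(0.00972) = 0.0986

9.86%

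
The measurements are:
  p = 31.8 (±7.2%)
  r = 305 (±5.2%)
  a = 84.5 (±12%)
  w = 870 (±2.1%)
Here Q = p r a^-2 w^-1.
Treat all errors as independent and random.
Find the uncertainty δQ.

0.000401

For a monomial Q ∝ p, r, a^-2, w^-1, fractional errors add in quadrature:
  (1·δp/p)² = (1×0.0720)² = 0.00518;  (1·δr/r)² = (1×0.0520)² = 0.00270;  (-2·δa/a)² = (-2×0.120)² = 0.0576;  (-1·δw/w)² = (-1×0.0210)² = 0.000441
δQ/Q = √(0.0659) = 0.257
Q = 0.00156, so δQ = 0.257 × 0.00156 = 0.000401.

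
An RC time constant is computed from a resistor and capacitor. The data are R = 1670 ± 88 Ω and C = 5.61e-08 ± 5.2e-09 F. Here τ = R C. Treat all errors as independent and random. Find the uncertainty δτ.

9.99e-06 s

Since τ is a product/quotient, work with relative uncertainties:
  (1·δR/R)² = (1×0.0527)² = 0.00278;  (1·δC/C)² = (1×0.0927)² = 0.00859
δτ/τ = √(0.0114) = 0.107
τ = 9.37e-05 s, so δτ = 0.107 × 9.37e-05 = 9.99e-06 s.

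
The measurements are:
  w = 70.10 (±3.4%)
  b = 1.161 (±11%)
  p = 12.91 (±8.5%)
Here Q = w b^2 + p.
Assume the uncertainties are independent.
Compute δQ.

Let h = w·b^2 = 94.49. δh/h = √((1·δw/w)² + (2·δb/b)²) = √(0.00116 + 0.0484) = 0.223, so δh = 21.0.
Q = h + p: δQ = √(δh² + δp²) = √(442 + 1.20) = 21.1

21.1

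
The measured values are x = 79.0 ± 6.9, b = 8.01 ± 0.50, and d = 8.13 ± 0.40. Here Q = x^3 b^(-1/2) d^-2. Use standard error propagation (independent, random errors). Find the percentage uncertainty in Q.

28.2%

Since Q is a product/quotient, work with relative uncertainties:
  (3·δx/x)² = (3×0.0873)² = 0.0687;  (−½·δb/b)² = (-0.5×0.0624)² = 0.000974;  (-2·δd/d)² = (-2×0.0492)² = 0.00968
δQ/Q = √(0.0793) = 0.282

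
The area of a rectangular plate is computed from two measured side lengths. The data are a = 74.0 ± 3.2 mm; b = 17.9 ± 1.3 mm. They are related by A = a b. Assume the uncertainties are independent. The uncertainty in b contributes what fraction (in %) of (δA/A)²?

73.8%

(δA/A)² = (1·δa/a)² + (1·δb/b)²
  a term: (1×0.0432)² = 0.00187
  b term: (1×0.0726)² = 0.00527
Total = 0.00714. Share from b = 0.00527/0.00714 = 0.738.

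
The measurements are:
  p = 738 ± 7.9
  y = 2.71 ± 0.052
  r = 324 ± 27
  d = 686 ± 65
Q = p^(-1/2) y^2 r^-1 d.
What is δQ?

0.0756

Each factor contributes (exponent × relative error)² to (δQ/Q)²:
  (−½·δp/p)² = (-0.5×0.0107)² = 2.86e-05;  (2·δy/y)² = (2×0.0192)² = 0.00147;  (-1·δr/r)² = (-1×0.0833)² = 0.00694;  (1·δd/d)² = (1×0.0948)² = 0.00898
δQ/Q = √(0.0174) = 0.132
Q = 0.572, so δQ = 0.132 × 0.572 = 0.0756.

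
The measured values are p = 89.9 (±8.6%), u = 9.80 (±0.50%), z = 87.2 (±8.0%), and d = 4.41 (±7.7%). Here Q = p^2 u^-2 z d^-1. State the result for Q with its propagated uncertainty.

Q is a product of powers, so relative uncertainties combine in quadrature:
  (2·δp/p)² = (2×0.0860)² = 0.0296;  (-2·δu/u)² = (-2×0.00500)² = 0.000100;  (1·δz/z)² = (1×0.0800)² = 0.00640;  (-1·δd/d)² = (-1×0.0770)² = 0.00593
δQ/Q = √(0.0420) = 0.205
Q = 1660, so δQ = 0.205 × 1660 = 341.

1660 ± 341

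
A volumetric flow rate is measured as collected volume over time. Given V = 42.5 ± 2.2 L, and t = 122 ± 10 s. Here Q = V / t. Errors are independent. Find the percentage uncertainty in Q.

9.69%

Products/powers → add relative errors in quadrature, weighted by exponent:
  (1·δV/V)² = (1×0.0518)² = 0.00268;  (-1·δt/t)² = (-1×0.0820)² = 0.00672
δQ/Q = √(0.00940) = 0.0969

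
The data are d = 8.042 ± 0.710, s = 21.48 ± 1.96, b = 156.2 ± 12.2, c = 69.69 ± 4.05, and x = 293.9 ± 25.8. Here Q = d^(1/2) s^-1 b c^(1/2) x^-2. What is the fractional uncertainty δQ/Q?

0.219

Relative error in a monomial: (δQ/Q)² = Σ (nᵢ · δxᵢ/xᵢ)².
  (½·δd/d)² = (0.5×0.0883)² = 0.00195;  (-1·δs/s)² = (-1×0.0912)² = 0.00833;  (1·δb/b)² = (1×0.0781)² = 0.00610;  (½·δc/c)² = (0.5×0.0581)² = 0.000844;  (-2·δx/x)² = (-2×0.0878)² = 0.0308
δQ/Q = √(0.0480) = 0.219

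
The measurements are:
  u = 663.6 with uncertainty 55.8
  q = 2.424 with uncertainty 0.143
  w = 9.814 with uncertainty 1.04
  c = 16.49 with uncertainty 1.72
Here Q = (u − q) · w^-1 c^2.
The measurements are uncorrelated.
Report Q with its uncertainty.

Let h = u − q = 661.2. δh = √(δu² + δq²) = √(3110 + 0.0204) = 55.8, so δh/h = 0.0844.
Q is then a monomial in h, w, c:
δQ/Q = √((δh/h)² + (-1·δw/w)² + (2·δc/c)²) = √(0.00712 + 0.0112 + 0.0435) = 0.249
Q = 18320, so δQ = 0.249 × 18320 = 4560.

18320 ± 4560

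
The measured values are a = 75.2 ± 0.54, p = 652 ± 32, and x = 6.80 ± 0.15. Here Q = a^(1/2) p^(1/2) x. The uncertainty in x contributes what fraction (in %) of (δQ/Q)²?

(δQ/Q)² = (½·δa/a)² + (½·δp/p)² + (1·δx/x)²
  a term: (0.5×0.00718)² = 1.29e-05
  p term: (0.5×0.0491)² = 0.000602
  x term: (1×0.0221)² = 0.000487
Total = 0.00110. Share from x = 0.000487/0.00110 = 0.442.

44.2%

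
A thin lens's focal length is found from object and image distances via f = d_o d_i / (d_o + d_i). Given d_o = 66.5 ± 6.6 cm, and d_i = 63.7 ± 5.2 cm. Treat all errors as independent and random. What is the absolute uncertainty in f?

2.08 cm

∂f/∂d_o = (d_i/(d_o+d_i))² = 0.239;  ∂f/∂d_i = (d_o/(d_o+d_i))² = 0.261
δf = √((∂f/∂d_o · δd_o)² + (∂f/∂d_i · δd_i)²) = √(2.50 + 1.84) = 2.08 cm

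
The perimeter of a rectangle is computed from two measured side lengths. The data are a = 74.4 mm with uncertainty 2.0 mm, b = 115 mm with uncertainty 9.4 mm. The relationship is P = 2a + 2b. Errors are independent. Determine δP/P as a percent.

5.07%

Sums and differences: (δP)² = Σ (cᵢ δxᵢ)².
  (2·δa)² = 16.0;  (2·δb)² = 353
δP = √(369) = 19.2 mm
P = 379 mm, so δP/P = 19.2/379 = 0.0507.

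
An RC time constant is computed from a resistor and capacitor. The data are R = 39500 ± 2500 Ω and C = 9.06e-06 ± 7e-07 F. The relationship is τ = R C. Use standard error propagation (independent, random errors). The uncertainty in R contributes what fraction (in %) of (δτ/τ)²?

40.2%

(δτ/τ)² = (1·δR/R)² + (1·δC/C)²
  R term: (1×0.0633)² = 0.00401
  C term: (1×0.0773)² = 0.00597
Total = 0.00998. Share from R = 0.00401/0.00998 = 0.402.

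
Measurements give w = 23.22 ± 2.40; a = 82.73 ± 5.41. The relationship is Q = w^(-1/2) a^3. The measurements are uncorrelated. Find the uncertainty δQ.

Relative error in a monomial: (δQ/Q)² = Σ (nᵢ · δxᵢ/xᵢ)².
  (−½·δw/w)² = (-0.5×0.103)² = 0.00267;  (3·δa/a)² = (3×0.0654)² = 0.0385
δQ/Q = √(0.0412) = 0.203
Q = 117500, so δQ = 0.203 × 117500 = 23800.

23800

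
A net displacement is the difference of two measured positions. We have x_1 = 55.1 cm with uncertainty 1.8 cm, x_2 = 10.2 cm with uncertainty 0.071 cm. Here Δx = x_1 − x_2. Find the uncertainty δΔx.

1.80 cm

For a sum/difference, combine absolute errors in quadrature:
  (δx_1)² = 3.24;  (δx_2)² = 0.00504
δΔx = √(3.25) = 1.80 cm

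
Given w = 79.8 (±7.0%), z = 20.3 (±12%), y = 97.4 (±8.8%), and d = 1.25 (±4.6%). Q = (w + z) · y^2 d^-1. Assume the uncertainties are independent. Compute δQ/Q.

Let u = w + z = 100. δu = √(δw² + δz²) = √(31.2 + 5.93) = 6.09, so δu/u = 0.0609.
Q is then a monomial in u, y, d:
δQ/Q = √((δu/u)² + (2·δy/y)² + (-1·δd/d)²) = √(0.00371 + 0.0310 + 0.00212) = 0.192

0.192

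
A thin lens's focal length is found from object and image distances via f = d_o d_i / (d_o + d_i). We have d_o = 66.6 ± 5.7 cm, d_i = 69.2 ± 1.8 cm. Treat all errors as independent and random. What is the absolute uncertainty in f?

1.54 cm

∂f/∂d_o = (d_i/(d_o+d_i))² = 0.260;  ∂f/∂d_i = (d_o/(d_o+d_i))² = 0.241
δf = √((∂f/∂d_o · δd_o)² + (∂f/∂d_i · δd_i)²) = √(2.19 + 0.187) = 1.54 cm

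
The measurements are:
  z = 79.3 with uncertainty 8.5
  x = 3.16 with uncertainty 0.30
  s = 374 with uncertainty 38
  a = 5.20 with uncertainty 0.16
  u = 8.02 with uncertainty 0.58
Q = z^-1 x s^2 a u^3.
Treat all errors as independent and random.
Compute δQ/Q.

0.331

Each factor contributes (exponent × relative error)² to (δQ/Q)²:
  (-1·δz/z)² = (-1×0.107)² = 0.0115;  (1·δx/x)² = (1×0.0949)² = 0.00901;  (2·δs/s)² = (2×0.102)² = 0.0413;  (1·δa/a)² = (1×0.0308)² = 0.000947;  (3·δu/u)² = (3×0.0723)² = 0.0471
δQ/Q = √(0.110) = 0.331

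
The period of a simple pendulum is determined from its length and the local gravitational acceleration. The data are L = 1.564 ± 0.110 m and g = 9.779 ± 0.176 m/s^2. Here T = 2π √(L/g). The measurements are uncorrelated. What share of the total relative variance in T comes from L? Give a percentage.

93.9%

(δT/T)² = (½·δL/L)² + (−½·δg/g)²
  L term: (0.5×0.0703)² = 0.00124
  g term: (-0.5×0.0180)² = 8.1e-05
Total = 0.00132. Share from L = 0.00124/0.00132 = 0.939.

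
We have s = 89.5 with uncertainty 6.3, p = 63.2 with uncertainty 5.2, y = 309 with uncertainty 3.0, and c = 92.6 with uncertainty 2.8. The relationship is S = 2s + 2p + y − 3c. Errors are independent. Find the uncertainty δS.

For a sum/difference, combine absolute errors in quadrature:
  (2·δs)² = 159;  (2·δp)² = 108;  (δy)² = 9.00;  (3·δc)² = 70.6
δS = √(346) = 18.6

18.6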